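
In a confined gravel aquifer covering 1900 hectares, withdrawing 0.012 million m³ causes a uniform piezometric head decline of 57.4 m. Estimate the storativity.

A = 1900 hectares = 1.9 × 10^7 m²
ΔV = 0.012 million m³ = 12000 m³
S = ΔV / (A × Δh) = 12000 m³ / (1.9 × 10^7 m² × 57.4 m) = 1.1 × 10^-5

S ≈ 1.1 × 10^-5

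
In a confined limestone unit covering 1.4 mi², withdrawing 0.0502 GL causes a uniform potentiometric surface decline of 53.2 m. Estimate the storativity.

S ≈ 2.6 × 10^-4

A = 1.4 mi² = 3.626 × 10^6 m²
ΔV = 0.0502 GL = 50200 m³
S = ΔV / (A × Δh) = 50200 m³ / (3.626 × 10^6 m² × 53.2 m) = 2.602 × 10^-4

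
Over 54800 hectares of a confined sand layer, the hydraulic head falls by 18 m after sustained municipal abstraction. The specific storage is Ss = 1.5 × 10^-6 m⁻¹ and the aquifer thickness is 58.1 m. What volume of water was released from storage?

ΔV ≈ 8.6 × 10^5 m³

S = Ss × b = 1.5 × 10^-6 m⁻¹ × 58.1 m = 8.715 × 10^-5
A = 54800 hectares = 5.48 × 10^8 m²
ΔV = S × A × Δh = 8.715 × 10^-5 × 5.48 × 10^8 m² × 18 m = 8.596 × 10^5 m³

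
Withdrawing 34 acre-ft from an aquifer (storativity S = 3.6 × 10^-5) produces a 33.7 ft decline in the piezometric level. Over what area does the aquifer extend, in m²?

Δh = 33.7 ft = 10.27 m
ΔV = 34 acre-ft = 41940 m³
A = ΔV / (S × Δh) = 41940 / (3.6 × 10^-5 × 10.27) = 1.134 × 10^8 m²

A ≈ 1.13 × 10^8 m²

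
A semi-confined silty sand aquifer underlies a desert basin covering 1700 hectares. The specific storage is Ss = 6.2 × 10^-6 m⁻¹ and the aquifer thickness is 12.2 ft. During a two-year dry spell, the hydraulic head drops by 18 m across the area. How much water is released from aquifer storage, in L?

ΔV ≈ 7.05 × 10^6 L

b = 12.2 ft = 3.719 m
S = Ss × b = 6.2 × 10^-6 m⁻¹ × 3.719 m = 2.306 × 10^-5
A = 1700 hectares = 1.7 × 10^7 m²
ΔV = S × A × Δh = 2.306 × 10^-5 × 1.7 × 10^7 m² × 18 m = 7055 m³
ΔV = 7055 m³ = 7.055 × 10^6 L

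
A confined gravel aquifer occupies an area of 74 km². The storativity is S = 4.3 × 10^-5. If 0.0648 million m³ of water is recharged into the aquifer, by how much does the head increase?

Δh ≈ 20.4 m

A = 74 km² = 7.4 × 10^7 m²
ΔV = 0.0648 million m³ = 64800 m³
Δh = ΔV / (S × A) = 64800 m³ / (4.3 × 10^-5 × 7.4 × 10^7 m²) = 20.36 m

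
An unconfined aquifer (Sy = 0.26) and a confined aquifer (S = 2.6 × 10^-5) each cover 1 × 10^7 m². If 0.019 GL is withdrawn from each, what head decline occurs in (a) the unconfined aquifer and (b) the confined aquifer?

ΔV = 0.019 GL = 19000 m³
Unconfined: Δh_u = ΔV/(Sy·A) = 19000/(0.26 × 1 × 10^7) = 0.007308 m
Confined: Δh_c = ΔV/(S·A) = 19000/(2.6 × 10^-5 × 1 × 10^7) = 73.08 m

Δh_u ≈ 0.00731 m; Δh_c ≈ 73.1 m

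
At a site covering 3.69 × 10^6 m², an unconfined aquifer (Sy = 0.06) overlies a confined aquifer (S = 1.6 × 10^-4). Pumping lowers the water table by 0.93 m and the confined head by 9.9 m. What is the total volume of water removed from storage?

ΔV ≈ 2.12 × 10^5 m³

Unconfined: ΔV_u = Sy × A × Δh_u = 0.06 × 3.69 × 10^6 × 0.93 = 2.059 × 10^5 m³
Confined: ΔV_c = S × A × Δh_c = 1.6 × 10^-4 × 3.69 × 10^6 × 9.9 = 5845 m³
Total ΔV = 2.059 × 10^5 + 5845 = 2.117 × 10^5 m³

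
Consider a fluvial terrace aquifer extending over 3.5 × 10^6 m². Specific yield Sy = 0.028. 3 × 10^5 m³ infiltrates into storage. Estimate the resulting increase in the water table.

Δh ≈ 3.06 m

Δh = ΔV / (Sy × A) = 3 × 10^5 m³ / (0.028 × 3.5 × 10^6 m²) = 3.061 m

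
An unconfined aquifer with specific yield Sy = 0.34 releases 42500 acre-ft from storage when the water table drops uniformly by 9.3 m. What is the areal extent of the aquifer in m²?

ΔV = 42500 acre-ft = 5.242 × 10^7 m³
A = ΔV / (Sy × Δh) = 5.242 × 10^7 / (0.34 × 9.3) = 1.658 × 10^7 m²

A ≈ 1.66 × 10^7 m²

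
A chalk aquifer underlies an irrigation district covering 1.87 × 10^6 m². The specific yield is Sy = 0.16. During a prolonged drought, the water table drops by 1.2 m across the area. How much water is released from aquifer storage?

ΔV ≈ 3.59 × 10^5 m³

ΔV = Sy × A × Δh = 0.16 × 1.87 × 10^6 m² × 1.2 m = 3.59 × 10^5 m³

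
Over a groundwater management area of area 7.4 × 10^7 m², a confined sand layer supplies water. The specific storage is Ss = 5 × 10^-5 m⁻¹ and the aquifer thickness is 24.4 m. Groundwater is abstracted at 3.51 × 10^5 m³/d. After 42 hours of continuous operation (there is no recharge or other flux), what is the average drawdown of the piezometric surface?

Δh ≈ 6.8 m

S = Ss × b = 5 × 10^-5 m⁻¹ × 24.4 m = 1.22 × 10^-3
t = 42 hours = 1.75 d
ΔV = Q × t = 3.51 × 10^5 m³/d × 1.75 d = 6.143 × 10^5 m³
Δh = ΔV / (S × A) = 6.143 × 10^5 / (0.00122 × 7.4 × 10^7) = 6.804 m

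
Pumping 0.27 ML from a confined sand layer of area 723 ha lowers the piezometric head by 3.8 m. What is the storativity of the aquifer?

A = 723 ha = 7.23 × 10^6 m²
ΔV = 0.27 ML = 270 m³
S = ΔV / (A × Δh) = 270 m³ / (7.23 × 10^6 m² × 3.8 m) = 9.827 × 10^-6

S ≈ 9.8 × 10^-6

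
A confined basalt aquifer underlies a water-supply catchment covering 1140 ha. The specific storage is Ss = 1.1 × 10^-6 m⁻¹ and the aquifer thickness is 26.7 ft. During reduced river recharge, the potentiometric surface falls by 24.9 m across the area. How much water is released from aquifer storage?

ΔV ≈ 2540 m³

b = 26.7 ft = 8.138 m
S = Ss × b = 1.1 × 10^-6 m⁻¹ × 8.138 m = 8.952 × 10^-6
A = 1140 ha = 1.14 × 10^7 m²
ΔV = S × A × Δh = 8.952 × 10^-6 × 1.14 × 10^7 m² × 24.9 m = 2541 m³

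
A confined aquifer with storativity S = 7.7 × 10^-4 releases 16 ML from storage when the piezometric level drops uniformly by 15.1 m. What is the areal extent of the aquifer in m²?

ΔV = 16 ML = 16000 m³
A = ΔV / (S × Δh) = 16000 / (7.7 × 10^-4 × 15.1) = 1.376 × 10^6 m²

A ≈ 1.38 × 10^6 m²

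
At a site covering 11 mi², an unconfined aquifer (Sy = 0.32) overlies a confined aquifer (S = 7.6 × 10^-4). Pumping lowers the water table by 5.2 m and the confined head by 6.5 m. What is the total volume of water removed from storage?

A = 11 mi² = 2.849 × 10^7 m²
Unconfined: ΔV_u = Sy × A × Δh_u = 0.32 × 2.849 × 10^7 × 5.2 = 4.741 × 10^7 m³
Confined: ΔV_c = S × A × Δh_c = 7.6 × 10^-4 × 2.849 × 10^7 × 6.5 = 1.407 × 10^5 m³
Total ΔV = 4.741 × 10^7 + 1.407 × 10^5 = 4.755 × 10^7 m³

ΔV ≈ 4.75 × 10^7 m³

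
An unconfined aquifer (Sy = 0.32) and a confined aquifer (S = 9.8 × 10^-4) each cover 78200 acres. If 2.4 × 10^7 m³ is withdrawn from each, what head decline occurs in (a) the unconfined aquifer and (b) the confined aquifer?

Δh_u ≈ 0.237 m; Δh_c ≈ 77.4 m

A = 78200 acres = 3.165 × 10^8 m²
Unconfined: Δh_u = ΔV/(Sy·A) = 2.4 × 10^7/(0.32 × 3.165 × 10^8) = 0.237 m
Confined: Δh_c = ΔV/(S·A) = 2.4 × 10^7/(9.8 × 10^-4 × 3.165 × 10^8) = 77.39 m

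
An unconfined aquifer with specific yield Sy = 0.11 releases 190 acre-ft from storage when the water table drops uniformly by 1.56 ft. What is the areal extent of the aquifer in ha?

A ≈ 448 ha

Δh = 1.56 ft = 0.4755 m
ΔV = 190 acre-ft = 2.344 × 10^5 m³
A = ΔV / (Sy × Δh) = 2.344 × 10^5 / (0.11 × 0.4755) = 4.481 × 10^6 m²
A = 4.481 × 10^6 m² = 448.1 ha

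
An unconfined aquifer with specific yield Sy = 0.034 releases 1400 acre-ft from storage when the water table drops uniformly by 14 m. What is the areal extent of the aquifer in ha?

ΔV = 1400 acre-ft = 1.727 × 10^6 m³
A = ΔV / (Sy × Δh) = 1.727 × 10^6 / (0.034 × 14) = 3.628 × 10^6 m²
A = 3.628 × 10^6 m² = 362.8 ha

A ≈ 363 ha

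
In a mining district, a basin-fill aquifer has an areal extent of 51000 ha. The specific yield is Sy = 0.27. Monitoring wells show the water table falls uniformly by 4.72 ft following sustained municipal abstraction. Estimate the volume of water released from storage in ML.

ΔV ≈ 1.98 × 10^5 ML

A = 51000 ha = 5.1 × 10^8 m²
Δh = 4.72 ft = 1.439 m
ΔV = Sy × A × Δh = 0.27 × 5.1 × 10^8 m² × 1.439 m = 1.981 × 10^8 m³
ΔV = 1.981 × 10^8 m³ = 1.981 × 10^5 ML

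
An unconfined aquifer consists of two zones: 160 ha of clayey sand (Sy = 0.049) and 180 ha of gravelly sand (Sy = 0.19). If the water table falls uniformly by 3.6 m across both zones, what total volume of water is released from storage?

A₁ = 160 ha = 1.6 × 10^6 m²; A₂ = 180 ha = 1.8 × 10^6 m²
ΔV₁ = 0.049 × 1.6 × 10^6 × 3.6 = 2.822 × 10^5 m³
ΔV₂ = 0.19 × 1.8 × 10^6 × 3.6 = 1.231 × 10^6 m³
ΔV = ΔV₁ + ΔV₂ = 1.513 × 10^6 m³

ΔV ≈ 1.51 × 10^6 m³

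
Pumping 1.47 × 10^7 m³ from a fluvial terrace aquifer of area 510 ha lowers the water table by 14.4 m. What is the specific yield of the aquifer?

Sy ≈ 0.2

A = 510 ha = 5.1 × 10^6 m²
Sy = ΔV / (A × Δh) = 1.47 × 10^7 m³ / (5.1 × 10^6 m² × 14.4 m) = 0.2002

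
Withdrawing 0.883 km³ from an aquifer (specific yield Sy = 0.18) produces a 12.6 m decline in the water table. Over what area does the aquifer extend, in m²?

A ≈ 3.89 × 10^8 m²

ΔV = 0.883 km³ = 8.83 × 10^8 m³
A = ΔV / (Sy × Δh) = 8.83 × 10^8 / (0.18 × 12.6) = 3.893 × 10^8 m²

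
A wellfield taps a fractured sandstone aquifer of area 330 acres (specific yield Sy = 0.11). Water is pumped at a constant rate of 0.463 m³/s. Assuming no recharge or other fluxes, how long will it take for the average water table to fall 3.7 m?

t ≈ 13.6 days

A = 330 acres = 1.335 × 10^6 m²
ΔV = Sy × A × Δh = 0.11 × 1.335 × 10^6 × 3.7 = 5.435 × 10^5 m³
Q = 0.463 m³/s = 40000 m³/d
t = ΔV / Q = 5.435 × 10^5 m³ / 40000 m³/d = 13.59 d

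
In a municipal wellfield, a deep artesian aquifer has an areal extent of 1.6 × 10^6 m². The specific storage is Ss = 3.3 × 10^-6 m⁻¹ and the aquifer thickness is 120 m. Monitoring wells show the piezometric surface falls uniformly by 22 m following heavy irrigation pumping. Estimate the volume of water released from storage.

ΔV ≈ 13900 m³

S = Ss × b = 3.3 × 10^-6 m⁻¹ × 120 m = 3.96 × 10^-4
ΔV = S × A × Δh = 3.96 × 10^-4 × 1.6 × 10^6 m² × 22 m = 13940 m³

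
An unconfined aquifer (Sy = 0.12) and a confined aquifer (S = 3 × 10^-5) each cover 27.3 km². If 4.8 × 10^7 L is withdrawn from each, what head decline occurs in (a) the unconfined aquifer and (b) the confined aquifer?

A = 27.3 km² = 2.73 × 10^7 m²
ΔV = 4.8 × 10^7 L = 48000 m³
Unconfined: Δh_u = ΔV/(Sy·A) = 48000/(0.12 × 2.73 × 10^7) = 0.01465 m
Confined: Δh_c = ΔV/(S·A) = 48000/(3 × 10^-5 × 2.73 × 10^7) = 58.61 m

Δh_u ≈ 0.0147 m; Δh_c ≈ 58.6 m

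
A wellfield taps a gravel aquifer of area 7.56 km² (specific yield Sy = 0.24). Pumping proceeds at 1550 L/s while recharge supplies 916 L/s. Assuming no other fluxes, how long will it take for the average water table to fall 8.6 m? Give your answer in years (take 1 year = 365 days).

A = 7.56 km² = 7.56 × 10^6 m²
ΔV = Sy × A × Δh = 0.24 × 7.56 × 10^6 × 8.6 = 1.56 × 10^7 m³
Net withdrawal = 1550 − 916 = 634 L/s = 54780 m³/d
t = ΔV / Q = 1.56 × 10^7 m³ / 54780 m³/d = 284.9 d
t = 284.9 d ≈ 0.7804 years

t ≈ 0.78 years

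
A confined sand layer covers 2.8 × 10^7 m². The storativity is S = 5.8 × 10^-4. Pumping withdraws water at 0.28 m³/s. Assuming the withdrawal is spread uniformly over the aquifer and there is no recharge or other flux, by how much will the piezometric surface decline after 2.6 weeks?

Q = 0.28 m³/s = 24190 m³/d
t = 2.6 weeks = 18.2 d
ΔV = Q × t = 24190 m³/d × 18.2 d = 4.403 × 10^5 m³
Δh = ΔV / (S × A) = 4.403 × 10^5 / (5.8 × 10^-4 × 2.8 × 10^7) = 27.11 m

Δh ≈ 27.1 m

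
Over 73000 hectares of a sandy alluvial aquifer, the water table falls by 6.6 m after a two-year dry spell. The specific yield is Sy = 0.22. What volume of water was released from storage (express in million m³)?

A = 73000 hectares = 7.3 × 10^8 m²
ΔV = Sy × A × Δh = 0.22 × 7.3 × 10^8 m² × 6.6 m = 1.06 × 10^9 m³
ΔV = 1.06 × 10^9 m³ = 1060 million m³

ΔV ≈ 1060 million m³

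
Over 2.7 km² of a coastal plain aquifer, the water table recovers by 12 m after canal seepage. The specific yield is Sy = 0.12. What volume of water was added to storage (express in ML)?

A = 2.7 km² = 2.7 × 10^6 m²
ΔV = Sy × A × Δh = 0.12 × 2.7 × 10^6 m² × 12 m = 3.888 × 10^6 m³
ΔV = 3.888 × 10^6 m³ = 3888 ML

ΔV ≈ 3890 ML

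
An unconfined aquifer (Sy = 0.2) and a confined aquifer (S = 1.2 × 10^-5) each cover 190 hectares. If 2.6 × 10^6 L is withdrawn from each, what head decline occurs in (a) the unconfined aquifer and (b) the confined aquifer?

Δh_u ≈ 0.00684 m; Δh_c ≈ 114 m

A = 190 hectares = 1.9 × 10^6 m²
ΔV = 2.6 × 10^6 L = 2600 m³
Unconfined: Δh_u = ΔV/(Sy·A) = 2600/(0.2 × 1.9 × 10^6) = 0.006842 m
Confined: Δh_c = ΔV/(S·A) = 2600/(1.2 × 10^-5 × 1.9 × 10^6) = 114 m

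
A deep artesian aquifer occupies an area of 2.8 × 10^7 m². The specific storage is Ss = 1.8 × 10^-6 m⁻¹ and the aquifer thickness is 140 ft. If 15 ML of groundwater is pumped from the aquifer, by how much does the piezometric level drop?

Δh ≈ 6.97 m

b = 140 ft = 42.67 m
S = Ss × b = 1.8 × 10^-6 m⁻¹ × 42.67 m = 7.681 × 10^-5
ΔV = 15 ML = 15000 m³
Δh = ΔV / (S × A) = 15000 m³ / (7.681 × 10^-5 × 2.8 × 10^7 m²) = 6.975 m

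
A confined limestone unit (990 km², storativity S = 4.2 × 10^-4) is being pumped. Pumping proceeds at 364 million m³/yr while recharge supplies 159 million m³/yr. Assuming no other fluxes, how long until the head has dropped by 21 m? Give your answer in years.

A = 990 km² = 9.9 × 10^8 m²
ΔV = S × A × Δh = 4.2 × 10^-4 × 9.9 × 10^8 × 21 = 8.732 × 10^6 m³
Net withdrawal = 364 − 159 = 205 million m³/yr = 5.616 × 10^5 m³/d
t = ΔV / Q = 8.732 × 10^6 m³ / 5.616 × 10^5 m³/d = 15.55 d
t = 15.55 d ≈ 0.04259 years

t ≈ 0.0426 years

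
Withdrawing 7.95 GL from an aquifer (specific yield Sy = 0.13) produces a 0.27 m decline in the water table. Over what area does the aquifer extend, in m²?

ΔV = 7.95 GL = 7.95 × 10^6 m³
A = ΔV / (Sy × Δh) = 7.95 × 10^6 / (0.13 × 0.27) = 2.265 × 10^8 m²

A ≈ 2.26 × 10^8 m²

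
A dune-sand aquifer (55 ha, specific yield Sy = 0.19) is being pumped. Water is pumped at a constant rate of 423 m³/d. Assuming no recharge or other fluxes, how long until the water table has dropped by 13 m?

t ≈ 3210 days

A = 55 ha = 5.5 × 10^5 m²
ΔV = Sy × A × Δh = 0.19 × 5.5 × 10^5 × 13 = 1.359 × 10^6 m³
t = ΔV / Q = 1.359 × 10^6 m³ / 423 m³/d = 3212 d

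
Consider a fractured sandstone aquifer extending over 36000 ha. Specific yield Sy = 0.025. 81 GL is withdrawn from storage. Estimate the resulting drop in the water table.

A = 36000 ha = 3.6 × 10^8 m²
ΔV = 81 GL = 8.1 × 10^7 m³
Δh = ΔV / (Sy × A) = 8.1 × 10^7 m³ / (0.025 × 3.6 × 10^8 m²) = 9 m

Δh ≈ 9 m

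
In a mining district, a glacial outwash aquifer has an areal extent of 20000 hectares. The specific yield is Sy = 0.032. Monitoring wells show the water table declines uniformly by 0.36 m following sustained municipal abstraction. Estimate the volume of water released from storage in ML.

A = 20000 hectares = 2 × 10^8 m²
ΔV = Sy × A × Δh = 0.032 × 2 × 10^8 m² × 0.36 m = 2.304 × 10^6 m³
ΔV = 2.304 × 10^6 m³ = 2304 ML

ΔV ≈ 2300 ML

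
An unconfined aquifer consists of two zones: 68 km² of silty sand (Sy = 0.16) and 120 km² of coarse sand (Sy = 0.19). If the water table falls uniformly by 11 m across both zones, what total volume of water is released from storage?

ΔV ≈ 3.7 × 10^8 m³

A₁ = 68 km² = 6.8 × 10^7 m²; A₂ = 120 km² = 1.2 × 10^8 m²
ΔV₁ = 0.16 × 6.8 × 10^7 × 11 = 1.197 × 10^8 m³
ΔV₂ = 0.19 × 1.2 × 10^8 × 11 = 2.508 × 10^8 m³
ΔV = ΔV₁ + ΔV₂ = 3.705 × 10^8 m³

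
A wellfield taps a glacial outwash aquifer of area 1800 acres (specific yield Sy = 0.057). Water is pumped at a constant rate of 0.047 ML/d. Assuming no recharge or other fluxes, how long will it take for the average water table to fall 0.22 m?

A = 1800 acres = 7.284 × 10^6 m²
ΔV = Sy × A × Δh = 0.057 × 7.284 × 10^6 × 0.22 = 91350 m³
Q = 0.047 ML/d = 47 m³/d
t = ΔV / Q = 91350 m³ / 47 m³/d = 1944 d

t ≈ 1940 days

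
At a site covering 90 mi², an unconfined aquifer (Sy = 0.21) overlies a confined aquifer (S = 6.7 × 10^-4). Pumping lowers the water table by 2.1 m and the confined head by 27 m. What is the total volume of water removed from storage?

A = 90 mi² = 2.331 × 10^8 m²
Unconfined: ΔV_u = Sy × A × Δh_u = 0.21 × 2.331 × 10^8 × 2.1 = 1.028 × 10^8 m³
Confined: ΔV_c = S × A × Δh_c = 6.7 × 10^-4 × 2.331 × 10^8 × 27 = 4.217 × 10^6 m³
Total ΔV = 1.028 × 10^8 + 4.217 × 10^6 = 1.07 × 10^8 m³

ΔV ≈ 1.07 × 10^8 m³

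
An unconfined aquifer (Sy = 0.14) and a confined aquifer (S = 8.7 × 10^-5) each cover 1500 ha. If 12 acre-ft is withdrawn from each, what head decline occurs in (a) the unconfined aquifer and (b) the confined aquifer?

A = 1500 ha = 1.5 × 10^7 m²
ΔV = 12 acre-ft = 14800 m³
Unconfined: Δh_u = ΔV/(Sy·A) = 14800/(0.14 × 1.5 × 10^7) = 0.007048 m
Confined: Δh_c = ΔV/(S·A) = 14800/(8.7 × 10^-5 × 1.5 × 10^7) = 11.34 m

Δh_u ≈ 0.00705 m; Δh_c ≈ 11.3 m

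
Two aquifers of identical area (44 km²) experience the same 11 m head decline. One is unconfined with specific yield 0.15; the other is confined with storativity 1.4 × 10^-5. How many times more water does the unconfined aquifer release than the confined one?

ΔV_u / ΔV_c ≈ 10700

A = 44 km² = 4.4 × 10^7 m²
Unconfined: ΔV_u = Sy × A × Δh = 0.15 × 4.4 × 10^7 × 11 = 7.26 × 10^7 m³
Confined: ΔV_c = S × A × Δh = 1.4 × 10^-5 × 4.4 × 10^7 × 11 = 6776 m³
Ratio = ΔV_u / ΔV_c = Sy / S = 0.15 / 1.4 × 10^-5 = 10710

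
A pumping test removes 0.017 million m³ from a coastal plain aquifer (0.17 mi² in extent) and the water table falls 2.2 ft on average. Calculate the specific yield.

A = 0.17 mi² = 4.403 × 10^5 m²
Δh = 2.2 ft = 0.6706 m
ΔV = 0.017 million m³ = 17000 m³
Sy = ΔV / (A × Δh) = 17000 m³ / (4.403 × 10^5 m² × 0.6706 m) = 0.05758

Sy ≈ 0.058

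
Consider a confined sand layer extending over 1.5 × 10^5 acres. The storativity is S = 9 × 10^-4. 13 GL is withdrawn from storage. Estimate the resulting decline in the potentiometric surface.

Δh ≈ 23.8 m

A = 1.5 × 10^5 acres = 6.07 × 10^8 m²
ΔV = 13 GL = 1.3 × 10^7 m³
Δh = ΔV / (S × A) = 1.3 × 10^7 m³ / (9 × 10^-4 × 6.07 × 10^8 m²) = 23.8 m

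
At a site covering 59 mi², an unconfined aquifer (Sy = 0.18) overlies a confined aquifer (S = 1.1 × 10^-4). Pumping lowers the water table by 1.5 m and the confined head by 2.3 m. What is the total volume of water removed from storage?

ΔV ≈ 4.13 × 10^7 m³

A = 59 mi² = 1.528 × 10^8 m²
Unconfined: ΔV_u = Sy × A × Δh_u = 0.18 × 1.528 × 10^8 × 1.5 = 4.126 × 10^7 m³
Confined: ΔV_c = S × A × Δh_c = 1.1 × 10^-4 × 1.528 × 10^8 × 2.3 = 38660 m³
Total ΔV = 4.126 × 10^7 + 38660 = 4.13 × 10^7 m³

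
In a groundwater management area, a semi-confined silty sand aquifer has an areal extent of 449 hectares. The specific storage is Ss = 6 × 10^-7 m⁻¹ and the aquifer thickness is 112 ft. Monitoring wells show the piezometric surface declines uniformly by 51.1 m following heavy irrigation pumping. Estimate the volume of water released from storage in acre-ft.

ΔV ≈ 3.81 acre-ft

b = 112 ft = 34.14 m
S = Ss × b = 6 × 10^-7 m⁻¹ × 34.14 m = 2.048 × 10^-5
A = 449 hectares = 4.49 × 10^6 m²
ΔV = S × A × Δh = 2.048 × 10^-5 × 4.49 × 10^6 m² × 51.1 m = 4699 m³
ΔV = 4699 m³ = 3.81 acre-ft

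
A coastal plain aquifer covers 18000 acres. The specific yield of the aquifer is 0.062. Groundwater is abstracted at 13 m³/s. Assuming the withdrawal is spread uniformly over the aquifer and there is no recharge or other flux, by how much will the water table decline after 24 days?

A = 18000 acres = 7.284 × 10^7 m²
Q = 13 m³/s = 1.123 × 10^6 m³/d
ΔV = Q × t = 1.123 × 10^6 m³/d × 24 d = 2.696 × 10^7 m³
Δh = ΔV / (Sy × A) = 2.696 × 10^7 / (0.062 × 7.284 × 10^7) = 5.969 m

Δh ≈ 5.97 m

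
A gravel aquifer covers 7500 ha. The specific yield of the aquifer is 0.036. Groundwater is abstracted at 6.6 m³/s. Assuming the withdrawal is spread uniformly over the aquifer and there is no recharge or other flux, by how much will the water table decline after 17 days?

Δh ≈ 3.59 m

A = 7500 ha = 7.5 × 10^7 m²
Q = 6.6 m³/s = 5.702 × 10^5 m³/d
ΔV = Q × t = 5.702 × 10^5 m³/d × 17 d = 9.694 × 10^6 m³
Δh = ΔV / (Sy × A) = 9.694 × 10^6 / (0.036 × 7.5 × 10^7) = 3.59 m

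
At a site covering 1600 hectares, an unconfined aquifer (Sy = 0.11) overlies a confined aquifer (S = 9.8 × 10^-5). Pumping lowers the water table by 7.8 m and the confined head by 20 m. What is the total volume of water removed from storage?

A = 1600 hectares = 1.6 × 10^7 m²
Unconfined: ΔV_u = Sy × A × Δh_u = 0.11 × 1.6 × 10^7 × 7.8 = 1.373 × 10^7 m³
Confined: ΔV_c = S × A × Δh_c = 9.8 × 10^-5 × 1.6 × 10^7 × 20 = 31360 m³
Total ΔV = 1.373 × 10^7 + 31360 = 1.376 × 10^7 m³

ΔV ≈ 1.38 × 10^7 m³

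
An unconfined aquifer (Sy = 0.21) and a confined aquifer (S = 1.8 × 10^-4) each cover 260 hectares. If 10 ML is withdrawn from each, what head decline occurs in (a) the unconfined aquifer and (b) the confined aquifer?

A = 260 hectares = 2.6 × 10^6 m²
ΔV = 10 ML = 10000 m³
Unconfined: Δh_u = ΔV/(Sy·A) = 10000/(0.21 × 2.6 × 10^6) = 0.01832 m
Confined: Δh_c = ΔV/(S·A) = 10000/(1.8 × 10^-4 × 2.6 × 10^6) = 21.37 m

Δh_u ≈ 0.0183 m; Δh_c ≈ 21.4 m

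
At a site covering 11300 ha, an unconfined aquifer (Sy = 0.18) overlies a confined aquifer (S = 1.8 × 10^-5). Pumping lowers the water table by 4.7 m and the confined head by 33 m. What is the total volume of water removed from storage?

ΔV ≈ 9.57 × 10^7 m³

A = 11300 ha = 1.13 × 10^8 m²
Unconfined: ΔV_u = Sy × A × Δh_u = 0.18 × 1.13 × 10^8 × 4.7 = 9.56 × 10^7 m³
Confined: ΔV_c = S × A × Δh_c = 1.8 × 10^-5 × 1.13 × 10^8 × 33 = 67120 m³
Total ΔV = 9.56 × 10^7 + 67120 = 9.567 × 10^7 m³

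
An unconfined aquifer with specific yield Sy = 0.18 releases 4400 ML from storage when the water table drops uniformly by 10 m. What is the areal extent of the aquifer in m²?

A ≈ 2.44 × 10^6 m²

ΔV = 4400 ML = 4.4 × 10^6 m³
A = ΔV / (Sy × Δh) = 4.4 × 10^6 / (0.18 × 10) = 2.444 × 10^6 m²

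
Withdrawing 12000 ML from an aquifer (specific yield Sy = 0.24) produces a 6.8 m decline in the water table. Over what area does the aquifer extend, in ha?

ΔV = 12000 ML = 1.2 × 10^7 m³
A = ΔV / (Sy × Δh) = 1.2 × 10^7 / (0.24 × 6.8) = 7.353 × 10^6 m²
A = 7.353 × 10^6 m² = 735.3 ha

A ≈ 735 ha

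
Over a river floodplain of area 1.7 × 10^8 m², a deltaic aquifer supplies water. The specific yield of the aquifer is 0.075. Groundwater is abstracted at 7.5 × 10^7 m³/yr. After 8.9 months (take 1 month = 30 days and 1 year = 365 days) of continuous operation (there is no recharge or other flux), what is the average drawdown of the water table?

Δh ≈ 4.3 m

Q = 7.5 × 10^7 m³/yr = 2.055 × 10^5 m³/d
t = 8.9 months = 267 d
ΔV = Q × t = 2.055 × 10^5 m³/d × 267 d = 5.486 × 10^7 m³
Δh = ΔV / (Sy × A) = 5.486 × 10^7 / (0.075 × 1.7 × 10^8) = 4.303 m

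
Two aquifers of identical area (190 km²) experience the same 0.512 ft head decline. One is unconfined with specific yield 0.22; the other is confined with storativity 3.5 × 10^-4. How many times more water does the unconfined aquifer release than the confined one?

A = 190 km² = 1.9 × 10^8 m²
Δh = 0.512 ft = 0.1561 m
Unconfined: ΔV_u = Sy × A × Δh = 0.22 × 1.9 × 10^8 × 0.1561 = 6.523 × 10^6 m³
Confined: ΔV_c = S × A × Δh = 3.5 × 10^-4 × 1.9 × 10^8 × 0.1561 = 10380 m³
Ratio = ΔV_u / ΔV_c = Sy / S = 0.22 / 3.5 × 10^-4 = 628.6

ΔV_u / ΔV_c ≈ 629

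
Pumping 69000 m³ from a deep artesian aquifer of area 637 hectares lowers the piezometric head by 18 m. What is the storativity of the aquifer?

A = 637 hectares = 6.37 × 10^6 m²
S = ΔV / (A × Δh) = 69000 m³ / (6.37 × 10^6 m² × 18 m) = 6.018 × 10^-4

S ≈ 6 × 10^-4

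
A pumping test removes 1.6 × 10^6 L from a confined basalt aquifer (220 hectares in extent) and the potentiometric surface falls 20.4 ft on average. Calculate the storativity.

A = 220 hectares = 2.2 × 10^6 m²
Δh = 20.4 ft = 6.218 m
ΔV = 1.6 × 10^6 L = 1600 m³
S = ΔV / (A × Δh) = 1600 m³ / (2.2 × 10^6 m² × 6.218 m) = 1.17 × 10^-4

S ≈ 1.2 × 10^-4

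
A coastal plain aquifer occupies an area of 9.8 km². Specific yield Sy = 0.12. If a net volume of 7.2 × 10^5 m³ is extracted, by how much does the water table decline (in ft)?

A = 9.8 km² = 9.8 × 10^6 m²
Δh = ΔV / (Sy × A) = 7.2 × 10^5 m³ / (0.12 × 9.8 × 10^6 m²) = 0.6122 m
Δh = 0.6122 m = 2.009 ft

Δh ≈ 2.01 ft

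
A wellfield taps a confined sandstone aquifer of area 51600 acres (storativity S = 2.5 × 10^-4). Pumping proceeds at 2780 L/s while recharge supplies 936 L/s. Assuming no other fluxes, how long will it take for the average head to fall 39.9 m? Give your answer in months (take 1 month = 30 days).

t ≈ 0.436 months

A = 51600 acres = 2.088 × 10^8 m²
ΔV = S × A × Δh = 2.5 × 10^-4 × 2.088 × 10^8 × 39.9 = 2.083 × 10^6 m³
Net withdrawal = 2780 − 936 = 1844 L/s = 1.593 × 10^5 m³/d
t = ΔV / Q = 2.083 × 10^6 m³ / 1.593 × 10^5 m³/d = 13.07 d
t = 13.07 d ≈ 0.4358 months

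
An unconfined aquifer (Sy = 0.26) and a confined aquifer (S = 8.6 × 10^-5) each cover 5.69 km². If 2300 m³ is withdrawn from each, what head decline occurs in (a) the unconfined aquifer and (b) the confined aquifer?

Δh_u ≈ 0.00155 m; Δh_c ≈ 4.7 m

A = 5.69 km² = 5.69 × 10^6 m²
Unconfined: Δh_u = ΔV/(Sy·A) = 2300/(0.26 × 5.69 × 10^6) = 0.001555 m
Confined: Δh_c = ΔV/(S·A) = 2300/(8.6 × 10^-5 × 5.69 × 10^6) = 4.7 m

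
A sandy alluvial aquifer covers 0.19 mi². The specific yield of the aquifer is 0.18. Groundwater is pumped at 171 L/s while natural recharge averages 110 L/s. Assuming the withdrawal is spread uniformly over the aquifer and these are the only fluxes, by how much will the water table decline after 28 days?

Δh ≈ 1.67 m

A = 0.19 mi² = 4.921 × 10^5 m²
Net abstraction = 171 − 110 = 61 L/s
Q_net = 61 L/s = 5270 m³/d
ΔV = Q × t = 5270 m³/d × 28 d = 1.476 × 10^5 m³
Δh = ΔV / (Sy × A) = 1.476 × 10^5 / (0.18 × 4.921 × 10^5) = 1.666 m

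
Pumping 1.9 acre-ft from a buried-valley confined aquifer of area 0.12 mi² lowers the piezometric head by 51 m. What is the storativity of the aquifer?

S ≈ 1.5 × 10^-4

A = 0.12 mi² = 3.108 × 10^5 m²
ΔV = 1.9 acre-ft = 2344 m³
S = ΔV / (A × Δh) = 2344 m³ / (3.108 × 10^5 m² × 51 m) = 1.479 × 10^-4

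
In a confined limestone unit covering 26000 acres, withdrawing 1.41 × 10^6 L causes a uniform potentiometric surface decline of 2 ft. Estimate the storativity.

A = 26000 acres = 1.052 × 10^8 m²
Δh = 2 ft = 0.6096 m
ΔV = 1.41 × 10^6 L = 1410 m³
S = ΔV / (A × Δh) = 1410 m³ / (1.052 × 10^8 m² × 0.6096 m) = 2.198 × 10^-5

S ≈ 2.2 × 10^-5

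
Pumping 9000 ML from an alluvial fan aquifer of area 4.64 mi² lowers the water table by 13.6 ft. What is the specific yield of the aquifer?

Sy ≈ 0.18

A = 4.64 mi² = 1.202 × 10^7 m²
Δh = 13.6 ft = 4.145 m
ΔV = 9000 ML = 9 × 10^6 m³
Sy = ΔV / (A × Δh) = 9 × 10^6 m³ / (1.202 × 10^7 m² × 4.145 m) = 0.1807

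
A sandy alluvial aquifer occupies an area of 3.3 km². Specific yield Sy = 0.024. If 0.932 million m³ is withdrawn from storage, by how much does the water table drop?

A = 3.3 km² = 3.3 × 10^6 m²
ΔV = 0.932 million m³ = 9.32 × 10^5 m³
Δh = ΔV / (Sy × A) = 9.32 × 10^5 m³ / (0.024 × 3.3 × 10^6 m²) = 11.77 m

Δh ≈ 11.8 m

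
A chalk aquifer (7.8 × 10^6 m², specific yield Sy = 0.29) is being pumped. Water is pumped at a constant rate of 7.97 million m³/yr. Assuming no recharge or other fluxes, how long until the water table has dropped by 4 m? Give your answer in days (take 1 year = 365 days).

ΔV = Sy × A × Δh = 0.29 × 7.8 × 10^6 × 4 = 9.048 × 10^6 m³
Q = 7.97 million m³/yr = 21840 m³/d
t = ΔV / Q = 9.048 × 10^6 m³ / 21840 m³/d = 414.4 d

t ≈ 414 days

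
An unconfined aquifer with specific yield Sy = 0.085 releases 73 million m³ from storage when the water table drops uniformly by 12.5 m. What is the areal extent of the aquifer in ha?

ΔV = 73 million m³ = 7.3 × 10^7 m³
A = ΔV / (Sy × Δh) = 7.3 × 10^7 / (0.085 × 12.5) = 6.871 × 10^7 m²
A = 6.871 × 10^7 m² = 6871 ha

A ≈ 6870 ha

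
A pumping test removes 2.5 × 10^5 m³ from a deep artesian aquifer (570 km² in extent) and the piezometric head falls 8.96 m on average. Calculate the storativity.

S ≈ 4.9 × 10^-5

A = 570 km² = 5.7 × 10^8 m²
S = ΔV / (A × Δh) = 2.5 × 10^5 m³ / (5.7 × 10^8 m² × 8.96 m) = 4.895 × 10^-5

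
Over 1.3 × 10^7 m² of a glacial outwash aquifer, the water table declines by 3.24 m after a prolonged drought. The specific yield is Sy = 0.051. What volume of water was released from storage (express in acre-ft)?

ΔV ≈ 1740 acre-ft

ΔV = Sy × A × Δh = 0.051 × 1.3 × 10^7 m² × 3.24 m = 2.148 × 10^6 m³
ΔV = 2.148 × 10^6 m³ = 1742 acre-ft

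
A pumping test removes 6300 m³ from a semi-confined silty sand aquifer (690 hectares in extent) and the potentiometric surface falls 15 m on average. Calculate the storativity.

S ≈ 6.1 × 10^-5

A = 690 hectares = 6.9 × 10^6 m²
S = ΔV / (A × Δh) = 6300 m³ / (6.9 × 10^6 m² × 15 m) = 6.087 × 10^-5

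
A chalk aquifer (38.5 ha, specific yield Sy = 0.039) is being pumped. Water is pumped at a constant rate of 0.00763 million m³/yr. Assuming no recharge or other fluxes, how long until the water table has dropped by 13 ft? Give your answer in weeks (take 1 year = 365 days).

t ≈ 407 weeks

A = 38.5 ha = 3.85 × 10^5 m²
Δh = 13 ft = 3.962 m
ΔV = Sy × A × Δh = 0.039 × 3.85 × 10^5 × 3.962 = 59500 m³
Q = 0.00763 million m³/yr = 20.9 m³/d
t = ΔV / Q = 59500 m³ / 20.9 m³/d = 2846 d
t = 2846 d ≈ 406.6 weeks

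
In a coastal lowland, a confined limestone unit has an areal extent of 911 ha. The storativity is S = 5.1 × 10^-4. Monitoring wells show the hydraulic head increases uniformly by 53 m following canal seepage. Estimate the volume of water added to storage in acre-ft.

A = 911 ha = 9.11 × 10^6 m²
ΔV = S × A × Δh = 5.1 × 10^-4 × 9.11 × 10^6 m² × 53 m = 2.462 × 10^5 m³
ΔV = 2.462 × 10^5 m³ = 199.6 acre-ft

ΔV ≈ 200 acre-ft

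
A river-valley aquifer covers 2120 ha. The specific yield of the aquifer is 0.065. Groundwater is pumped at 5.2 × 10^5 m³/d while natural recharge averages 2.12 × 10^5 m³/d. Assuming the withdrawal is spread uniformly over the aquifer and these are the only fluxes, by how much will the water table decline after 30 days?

A = 2120 ha = 2.12 × 10^7 m²
Net abstraction = 5.2 × 10^5 − 2.12 × 10^5 = 3.08 × 10^5 m³/d
ΔV = Q × t = 3.08 × 10^5 m³/d × 30 d = 9.24 × 10^6 m³
Δh = ΔV / (Sy × A) = 9.24 × 10^6 / (0.065 × 2.12 × 10^7) = 6.705 m

Δh ≈ 6.71 m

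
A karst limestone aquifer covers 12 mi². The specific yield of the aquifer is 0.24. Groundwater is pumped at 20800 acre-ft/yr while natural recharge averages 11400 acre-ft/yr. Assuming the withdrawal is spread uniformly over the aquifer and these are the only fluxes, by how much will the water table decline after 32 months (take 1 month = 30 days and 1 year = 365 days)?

Δh ≈ 4.09 m

A = 12 mi² = 3.108 × 10^7 m²
Net abstraction = 20800 − 11400 = 9400 acre-ft/yr
Q_net = 9400 acre-ft/yr = 31770 m³/d
t = 32 months = 960 d
ΔV = Q × t = 31770 m³/d × 960 d = 3.05 × 10^7 m³
Δh = ΔV / (Sy × A) = 3.05 × 10^7 / (0.24 × 3.108 × 10^7) = 4.088 m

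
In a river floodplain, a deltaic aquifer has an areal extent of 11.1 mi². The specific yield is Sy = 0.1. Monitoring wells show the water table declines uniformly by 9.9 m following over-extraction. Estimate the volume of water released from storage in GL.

ΔV ≈ 28.5 GL

A = 11.1 mi² = 2.875 × 10^7 m²
ΔV = Sy × A × Δh = 0.1 × 2.875 × 10^7 m² × 9.9 m = 2.846 × 10^7 m³
ΔV = 2.846 × 10^7 m³ = 28.46 GL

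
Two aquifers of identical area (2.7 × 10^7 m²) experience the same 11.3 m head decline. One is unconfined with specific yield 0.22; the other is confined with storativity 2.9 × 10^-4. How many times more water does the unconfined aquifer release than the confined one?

ΔV_u / ΔV_c ≈ 759

Unconfined: ΔV_u = Sy × A × Δh = 0.22 × 2.7 × 10^7 × 11.3 = 6.712 × 10^7 m³
Confined: ΔV_c = S × A × Δh = 2.9 × 10^-4 × 2.7 × 10^7 × 11.3 = 88480 m³
Ratio = ΔV_u / ΔV_c = Sy / S = 0.22 / 2.9 × 10^-4 = 758.6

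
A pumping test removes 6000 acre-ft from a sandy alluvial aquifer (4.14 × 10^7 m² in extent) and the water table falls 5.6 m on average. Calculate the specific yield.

ΔV = 6000 acre-ft = 7.401 × 10^6 m³
Sy = ΔV / (A × Δh) = 7.401 × 10^6 m³ / (4.14 × 10^7 m² × 5.6 m) = 0.03192

Sy ≈ 0.032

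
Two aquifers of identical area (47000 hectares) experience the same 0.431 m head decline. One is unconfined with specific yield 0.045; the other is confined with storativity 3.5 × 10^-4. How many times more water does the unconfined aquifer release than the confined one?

ΔV_u / ΔV_c ≈ 129

A = 47000 hectares = 4.7 × 10^8 m²
Unconfined: ΔV_u = Sy × A × Δh = 0.045 × 4.7 × 10^8 × 0.431 = 9.116 × 10^6 m³
Confined: ΔV_c = S × A × Δh = 3.5 × 10^-4 × 4.7 × 10^8 × 0.431 = 70900 m³
Ratio = ΔV_u / ΔV_c = Sy / S = 0.045 / 3.5 × 10^-4 = 128.6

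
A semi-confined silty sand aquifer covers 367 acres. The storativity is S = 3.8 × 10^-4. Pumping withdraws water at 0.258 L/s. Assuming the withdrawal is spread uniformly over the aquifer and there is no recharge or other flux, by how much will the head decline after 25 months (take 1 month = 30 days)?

Δh ≈ 29.6 m

A = 367 acres = 1.485 × 10^6 m²
Q = 0.258 L/s = 22.29 m³/d
t = 25 months = 750 d
ΔV = Q × t = 22.29 m³/d × 750 d = 16720 m³
Δh = ΔV / (S × A) = 16720 / (3.8 × 10^-4 × 1.485 × 10^6) = 29.62 m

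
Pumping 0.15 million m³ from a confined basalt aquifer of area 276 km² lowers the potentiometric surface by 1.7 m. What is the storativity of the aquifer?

S ≈ 3.2 × 10^-4

A = 276 km² = 2.76 × 10^8 m²
ΔV = 0.15 million m³ = 1.5 × 10^5 m³
S = ΔV / (A × Δh) = 1.5 × 10^5 m³ / (2.76 × 10^8 m² × 1.7 m) = 3.197 × 10^-4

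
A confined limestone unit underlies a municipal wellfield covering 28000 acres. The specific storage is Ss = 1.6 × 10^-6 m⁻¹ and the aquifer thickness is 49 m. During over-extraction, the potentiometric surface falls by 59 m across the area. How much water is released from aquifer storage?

S = Ss × b = 1.6 × 10^-6 m⁻¹ × 49 m = 7.84 × 10^-5
A = 28000 acres = 1.133 × 10^8 m²
ΔV = S × A × Δh = 7.84 × 10^-5 × 1.133 × 10^8 m² × 59 m = 5.241 × 10^5 m³

ΔV ≈ 5.24 × 10^5 m³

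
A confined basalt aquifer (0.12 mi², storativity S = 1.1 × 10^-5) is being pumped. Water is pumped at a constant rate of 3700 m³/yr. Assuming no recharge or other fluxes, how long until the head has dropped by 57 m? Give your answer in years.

A = 0.12 mi² = 3.108 × 10^5 m²
ΔV = S × A × Δh = 1.1 × 10^-5 × 3.108 × 10^5 × 57 = 194.9 m³
Q = 3700 m³/yr = 10.14 m³/d
t = ΔV / Q = 194.9 m³ / 10.14 m³/d = 19.22 d
t = 19.22 d ≈ 0.05267 years

t ≈ 0.0527 years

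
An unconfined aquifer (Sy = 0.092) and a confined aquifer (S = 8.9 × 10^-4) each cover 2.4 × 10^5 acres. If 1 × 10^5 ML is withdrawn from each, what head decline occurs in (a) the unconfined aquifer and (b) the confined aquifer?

A = 2.4 × 10^5 acres = 9.712 × 10^8 m²
ΔV = 1 × 10^5 ML = 1 × 10^8 m³
Unconfined: Δh_u = ΔV/(Sy·A) = 1 × 10^8/(0.092 × 9.712 × 10^8) = 1.119 m
Confined: Δh_c = ΔV/(S·A) = 1 × 10^8/(8.9 × 10^-4 × 9.712 × 10^8) = 115.7 m

Δh_u ≈ 1.12 m; Δh_c ≈ 116 m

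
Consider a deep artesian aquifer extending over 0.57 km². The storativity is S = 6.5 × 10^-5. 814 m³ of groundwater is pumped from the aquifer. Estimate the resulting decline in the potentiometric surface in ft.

A = 0.57 km² = 5.7 × 10^5 m²
Δh = ΔV / (S × A) = 814 m³ / (6.5 × 10^-5 × 5.7 × 10^5 m²) = 21.97 m
Δh = 21.97 m = 72.08 ft

Δh ≈ 72.1 ft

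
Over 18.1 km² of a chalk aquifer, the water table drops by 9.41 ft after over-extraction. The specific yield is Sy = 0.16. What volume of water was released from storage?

A = 18.1 km² = 1.81 × 10^7 m²
Δh = 9.41 ft = 2.868 m
ΔV = Sy × A × Δh = 0.16 × 1.81 × 10^7 m² × 2.868 m = 8.306 × 10^6 m³

ΔV ≈ 8.31 × 10^6 m³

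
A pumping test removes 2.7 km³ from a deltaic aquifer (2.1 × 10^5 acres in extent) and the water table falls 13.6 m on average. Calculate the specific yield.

Sy ≈ 0.23

A = 2.1 × 10^5 acres = 8.498 × 10^8 m²
ΔV = 2.7 km³ = 2.7 × 10^9 m³
Sy = ΔV / (A × Δh) = 2.7 × 10^9 m³ / (8.498 × 10^8 m² × 13.6 m) = 0.2336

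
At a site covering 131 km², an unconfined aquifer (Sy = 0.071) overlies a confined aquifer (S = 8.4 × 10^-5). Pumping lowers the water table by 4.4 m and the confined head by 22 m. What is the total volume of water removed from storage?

ΔV ≈ 4.12 × 10^7 m³

A = 131 km² = 1.31 × 10^8 m²
Unconfined: ΔV_u = Sy × A × Δh_u = 0.071 × 1.31 × 10^8 × 4.4 = 4.092 × 10^7 m³
Confined: ΔV_c = S × A × Δh_c = 8.4 × 10^-5 × 1.31 × 10^8 × 22 = 2.421 × 10^5 m³
Total ΔV = 4.092 × 10^7 + 2.421 × 10^5 = 4.117 × 10^7 m³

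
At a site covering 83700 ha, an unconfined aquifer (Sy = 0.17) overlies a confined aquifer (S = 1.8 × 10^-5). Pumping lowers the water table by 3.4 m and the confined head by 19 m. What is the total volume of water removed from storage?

A = 83700 ha = 8.37 × 10^8 m²
Unconfined: ΔV_u = Sy × A × Δh_u = 0.17 × 8.37 × 10^8 × 3.4 = 4.838 × 10^8 m³
Confined: ΔV_c = S × A × Δh_c = 1.8 × 10^-5 × 8.37 × 10^8 × 19 = 2.863 × 10^5 m³
Total ΔV = 4.838 × 10^8 + 2.863 × 10^5 = 4.841 × 10^8 m³

ΔV ≈ 4.84 × 10^8 m³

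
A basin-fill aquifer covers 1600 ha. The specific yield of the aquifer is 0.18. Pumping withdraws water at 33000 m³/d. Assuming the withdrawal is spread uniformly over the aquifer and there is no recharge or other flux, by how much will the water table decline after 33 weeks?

Δh ≈ 2.65 m

A = 1600 ha = 1.6 × 10^7 m²
t = 33 weeks = 231 d
ΔV = Q × t = 33000 m³/d × 231 d = 7.623 × 10^6 m³
Δh = ΔV / (Sy × A) = 7.623 × 10^6 / (0.18 × 1.6 × 10^7) = 2.647 m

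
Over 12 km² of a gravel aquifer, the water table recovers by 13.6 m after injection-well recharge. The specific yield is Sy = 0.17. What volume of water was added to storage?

ΔV ≈ 2.77 × 10^7 m³

A = 12 km² = 1.2 × 10^7 m²
ΔV = Sy × A × Δh = 0.17 × 1.2 × 10^7 m² × 13.6 m = 2.774 × 10^7 m³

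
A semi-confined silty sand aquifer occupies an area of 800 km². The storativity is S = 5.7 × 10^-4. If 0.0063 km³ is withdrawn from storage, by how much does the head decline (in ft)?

A = 800 km² = 8 × 10^8 m²
ΔV = 0.0063 km³ = 6.3 × 10^6 m³
Δh = ΔV / (S × A) = 6.3 × 10^6 m³ / (5.7 × 10^-4 × 8 × 10^8 m²) = 13.82 m
Δh = 13.82 m = 45.33 ft

Δh ≈ 45.3 ft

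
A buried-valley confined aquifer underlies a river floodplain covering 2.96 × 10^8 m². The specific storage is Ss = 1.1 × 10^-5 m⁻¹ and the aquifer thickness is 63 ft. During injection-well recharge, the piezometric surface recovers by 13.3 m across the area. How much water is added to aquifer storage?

b = 63 ft = 19.2 m
S = Ss × b = 1.1 × 10^-5 m⁻¹ × 19.2 m = 2.112 × 10^-4
ΔV = S × A × Δh = 2.112 × 10^-4 × 2.96 × 10^8 m² × 13.3 m = 8.316 × 10^5 m³

ΔV ≈ 8.32 × 10^5 m³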